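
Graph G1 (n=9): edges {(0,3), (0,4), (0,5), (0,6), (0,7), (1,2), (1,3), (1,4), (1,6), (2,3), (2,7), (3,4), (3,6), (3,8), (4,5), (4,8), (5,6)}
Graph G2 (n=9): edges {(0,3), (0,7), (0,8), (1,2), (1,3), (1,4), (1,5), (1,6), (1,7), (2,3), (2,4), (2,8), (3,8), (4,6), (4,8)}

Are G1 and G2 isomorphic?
No, not isomorphic

The graphs are NOT isomorphic.

Degrees in G1: deg(0)=5, deg(1)=4, deg(2)=3, deg(3)=6, deg(4)=5, deg(5)=3, deg(6)=4, deg(7)=2, deg(8)=2.
Sorted degree sequence of G1: [6, 5, 5, 4, 4, 3, 3, 2, 2].
Degrees in G2: deg(0)=3, deg(1)=6, deg(2)=4, deg(3)=4, deg(4)=4, deg(5)=1, deg(6)=2, deg(7)=2, deg(8)=4.
Sorted degree sequence of G2: [6, 4, 4, 4, 4, 3, 2, 2, 1].
The (sorted) degree sequence is an isomorphism invariant, so since G1 and G2 have different degree sequences they cannot be isomorphic.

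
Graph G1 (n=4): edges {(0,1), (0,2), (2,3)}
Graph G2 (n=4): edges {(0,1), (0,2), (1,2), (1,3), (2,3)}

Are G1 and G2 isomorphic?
No, not isomorphic

The graphs are NOT isomorphic.

Counting edges: G1 has 3 edge(s); G2 has 5 edge(s).
Edge count is an isomorphism invariant (a bijection on vertices induces a bijection on edges), so differing edge counts rule out isomorphism.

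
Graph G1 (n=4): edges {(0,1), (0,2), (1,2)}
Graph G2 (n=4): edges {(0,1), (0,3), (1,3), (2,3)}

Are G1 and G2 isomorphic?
No, not isomorphic

The graphs are NOT isomorphic.

Degrees in G1: deg(0)=2, deg(1)=2, deg(2)=2, deg(3)=0.
Sorted degree sequence of G1: [2, 2, 2, 0].
Degrees in G2: deg(0)=2, deg(1)=2, deg(2)=1, deg(3)=3.
Sorted degree sequence of G2: [3, 2, 2, 1].
The (sorted) degree sequence is an isomorphism invariant, so since G1 and G2 have different degree sequences they cannot be isomorphic.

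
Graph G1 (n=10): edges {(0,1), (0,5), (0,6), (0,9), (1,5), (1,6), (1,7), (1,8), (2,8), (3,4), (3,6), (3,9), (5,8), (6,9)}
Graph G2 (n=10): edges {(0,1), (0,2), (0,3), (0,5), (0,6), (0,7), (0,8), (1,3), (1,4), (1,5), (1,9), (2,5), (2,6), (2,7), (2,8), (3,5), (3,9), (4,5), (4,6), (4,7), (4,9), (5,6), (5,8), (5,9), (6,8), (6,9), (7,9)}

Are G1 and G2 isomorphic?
No, not isomorphic

The graphs are NOT isomorphic.

Degrees in G1: deg(0)=4, deg(1)=5, deg(2)=1, deg(3)=3, deg(4)=1, deg(5)=3, deg(6)=4, deg(7)=1, deg(8)=3, deg(9)=3.
Sorted degree sequence of G1: [5, 4, 4, 3, 3, 3, 3, 1, 1, 1].
Degrees in G2: deg(0)=7, deg(1)=5, deg(2)=5, deg(3)=4, deg(4)=5, deg(5)=8, deg(6)=6, deg(7)=4, deg(8)=4, deg(9)=6.
Sorted degree sequence of G2: [8, 7, 6, 6, 5, 5, 5, 4, 4, 4].
The (sorted) degree sequence is an isomorphism invariant, so since G1 and G2 have different degree sequences they cannot be isomorphic.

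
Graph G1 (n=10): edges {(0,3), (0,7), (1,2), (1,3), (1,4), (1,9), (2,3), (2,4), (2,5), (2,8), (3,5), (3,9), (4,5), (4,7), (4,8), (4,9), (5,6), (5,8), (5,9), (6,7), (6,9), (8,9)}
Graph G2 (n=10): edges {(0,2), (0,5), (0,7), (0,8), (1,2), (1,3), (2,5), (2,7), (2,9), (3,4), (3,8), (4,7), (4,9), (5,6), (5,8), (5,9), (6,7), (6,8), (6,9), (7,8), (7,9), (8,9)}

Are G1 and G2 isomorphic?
Yes, isomorphic

The graphs are isomorphic.
One valid mapping φ: V(G1) → V(G2): 0→1, 1→0, 2→5, 3→2, 4→8, 5→9, 6→4, 7→3, 8→6, 9→7

Verify φ preserves adjacency — for each edge of G1, its image is an edge of G2:
  (0,3) → (φ(0),φ(3)) = (1,2) ∈ E(G2) ✓
  (0,7) → (φ(0),φ(7)) = (1,3) ∈ E(G2) ✓
  (1,2) → (φ(1),φ(2)) = (0,5) ∈ E(G2) ✓
  (1,3) → (φ(1),φ(3)) = (0,2) ∈ E(G2) ✓
  (1,4) → (φ(1),φ(4)) = (0,8) ∈ E(G2) ✓
  (1,9) → (φ(1),φ(9)) = (0,7) ∈ E(G2) ✓
  (2,3) → (φ(2),φ(3)) = (2,5) ∈ E(G2) ✓
  (2,4) → (φ(2),φ(4)) = (5,8) ∈ E(G2) ✓
  (2,5) → (φ(2),φ(5)) = (5,9) ∈ E(G2) ✓
  (2,8) → (φ(2),φ(8)) = (5,6) ∈ E(G2) ✓
  (3,5) → (φ(3),φ(5)) = (2,9) ∈ E(G2) ✓
  (3,9) → (φ(3),φ(9)) = (2,7) ∈ E(G2) ✓
  (4,5) → (φ(4),φ(5)) = (8,9) ∈ E(G2) ✓
  (4,7) → (φ(4),φ(7)) = (3,8) ∈ E(G2) ✓
  (4,8) → (φ(4),φ(8)) = (6,8) ∈ E(G2) ✓
  (4,9) → (φ(4),φ(9)) = (7,8) ∈ E(G2) ✓
  (5,6) → (φ(5),φ(6)) = (4,9) ∈ E(G2) ✓
  (5,8) → (φ(5),φ(8)) = (6,9) ∈ E(G2) ✓
  (5,9) → (φ(5),φ(9)) = (7,9) ∈ E(G2) ✓
  (6,7) → (φ(6),φ(7)) = (3,4) ∈ E(G2) ✓
  (6,9) → (φ(6),φ(9)) = (4,7) ∈ E(G2) ✓
  (8,9) → (φ(8),φ(9)) = (6,7) ∈ E(G2) ✓
All 22 edges of G1 map to edges of G2, and |E(G1)| = |E(G2)| = 22, so φ is a bijection on edges as well as vertices. Hence G1 ≅ G2.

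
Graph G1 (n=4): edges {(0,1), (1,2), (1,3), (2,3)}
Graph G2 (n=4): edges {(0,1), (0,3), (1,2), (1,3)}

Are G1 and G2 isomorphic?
Yes, isomorphic

The graphs are isomorphic.
One valid mapping φ: V(G1) → V(G2): 0→2, 1→1, 2→0, 3→3

Verify φ preserves adjacency — for each edge of G1, its image is an edge of G2:
  (0,1) → (φ(0),φ(1)) = (1,2) ∈ E(G2) ✓
  (1,2) → (φ(1),φ(2)) = (0,1) ∈ E(G2) ✓
  (1,3) → (φ(1),φ(3)) = (1,3) ∈ E(G2) ✓
  (2,3) → (φ(2),φ(3)) = (0,3) ∈ E(G2) ✓
All 4 edges of G1 map to edges of G2, and |E(G1)| = |E(G2)| = 4, so φ is a bijection on edges as well as vertices. Hence G1 ≅ G2.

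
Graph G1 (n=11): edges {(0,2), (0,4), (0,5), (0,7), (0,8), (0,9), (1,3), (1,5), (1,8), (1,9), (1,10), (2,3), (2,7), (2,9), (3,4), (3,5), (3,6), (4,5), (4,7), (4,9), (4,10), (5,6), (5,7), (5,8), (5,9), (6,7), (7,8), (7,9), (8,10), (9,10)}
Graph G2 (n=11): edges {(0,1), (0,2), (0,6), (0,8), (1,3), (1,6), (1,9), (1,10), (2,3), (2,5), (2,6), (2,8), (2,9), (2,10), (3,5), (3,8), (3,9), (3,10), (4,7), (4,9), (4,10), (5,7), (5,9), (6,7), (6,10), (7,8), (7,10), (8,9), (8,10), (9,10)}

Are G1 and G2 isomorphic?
Yes, isomorphic

The graphs are isomorphic.
One valid mapping φ: V(G1) → V(G2): 0→3, 1→6, 2→5, 3→7, 4→8, 5→10, 6→4, 7→9, 8→1, 9→2, 10→0

Verify φ preserves adjacency — for each edge of G1, its image is an edge of G2:
  (0,2) → (φ(0),φ(2)) = (3,5) ∈ E(G2) ✓
  (0,4) → (φ(0),φ(4)) = (3,8) ∈ E(G2) ✓
  (0,5) → (φ(0),φ(5)) = (3,10) ∈ E(G2) ✓
  (0,7) → (φ(0),φ(7)) = (3,9) ∈ E(G2) ✓
  (0,8) → (φ(0),φ(8)) = (1,3) ∈ E(G2) ✓
  (0,9) → (φ(0),φ(9)) = (2,3) ∈ E(G2) ✓
  (1,3) → (φ(1),φ(3)) = (6,7) ∈ E(G2) ✓
  (1,5) → (φ(1),φ(5)) = (6,10) ∈ E(G2) ✓
  (1,8) → (φ(1),φ(8)) = (1,6) ∈ E(G2) ✓
  (1,9) → (φ(1),φ(9)) = (2,6) ∈ E(G2) ✓
  (1,10) → (φ(1),φ(10)) = (0,6) ∈ E(G2) ✓
  (2,3) → (φ(2),φ(3)) = (5,7) ∈ E(G2) ✓
  (2,7) → (φ(2),φ(7)) = (5,9) ∈ E(G2) ✓
  (2,9) → (φ(2),φ(9)) = (2,5) ∈ E(G2) ✓
  (3,4) → (φ(3),φ(4)) = (7,8) ∈ E(G2) ✓
  (3,5) → (φ(3),φ(5)) = (7,10) ∈ E(G2) ✓
  (3,6) → (φ(3),φ(6)) = (4,7) ∈ E(G2) ✓
  (4,5) → (φ(4),φ(5)) = (8,10) ∈ E(G2) ✓
  (4,7) → (φ(4),φ(7)) = (8,9) ∈ E(G2) ✓
  (4,9) → (φ(4),φ(9)) = (2,8) ∈ E(G2) ✓
  (4,10) → (φ(4),φ(10)) = (0,8) ∈ E(G2) ✓
  (5,6) → (φ(5),φ(6)) = (4,10) ∈ E(G2) ✓
  (5,7) → (φ(5),φ(7)) = (9,10) ∈ E(G2) ✓
  (5,8) → (φ(5),φ(8)) = (1,10) ∈ E(G2) ✓
  (5,9) → (φ(5),φ(9)) = (2,10) ∈ E(G2) ✓
  (6,7) → (φ(6),φ(7)) = (4,9) ∈ E(G2) ✓
  (7,8) → (φ(7),φ(8)) = (1,9) ∈ E(G2) ✓
  (7,9) → (φ(7),φ(9)) = (2,9) ∈ E(G2) ✓
  (8,10) → (φ(8),φ(10)) = (0,1) ∈ E(G2) ✓
  (9,10) → (φ(9),φ(10)) = (0,2) ∈ E(G2) ✓
All 30 edges of G1 map to edges of G2, and |E(G1)| = |E(G2)| = 30, so φ is a bijection on edges as well as vertices. Hence G1 ≅ G2.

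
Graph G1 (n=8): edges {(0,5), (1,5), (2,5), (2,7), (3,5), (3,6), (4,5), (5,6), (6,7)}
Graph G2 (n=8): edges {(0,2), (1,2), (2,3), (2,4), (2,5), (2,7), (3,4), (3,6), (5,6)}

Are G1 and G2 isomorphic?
Yes, isomorphic

The graphs are isomorphic.
One valid mapping φ: V(G1) → V(G2): 0→0, 1→1, 2→5, 3→4, 4→7, 5→2, 6→3, 7→6

Verify φ preserves adjacency — for each edge of G1, its image is an edge of G2:
  (0,5) → (φ(0),φ(5)) = (0,2) ∈ E(G2) ✓
  (1,5) → (φ(1),φ(5)) = (1,2) ∈ E(G2) ✓
  (2,5) → (φ(2),φ(5)) = (2,5) ∈ E(G2) ✓
  (2,7) → (φ(2),φ(7)) = (5,6) ∈ E(G2) ✓
  (3,5) → (φ(3),φ(5)) = (2,4) ∈ E(G2) ✓
  (3,6) → (φ(3),φ(6)) = (3,4) ∈ E(G2) ✓
  (4,5) → (φ(4),φ(5)) = (2,7) ∈ E(G2) ✓
  (5,6) → (φ(5),φ(6)) = (2,3) ∈ E(G2) ✓
  (6,7) → (φ(6),φ(7)) = (3,6) ∈ E(G2) ✓
All 9 edges of G1 map to edges of G2, and |E(G1)| = |E(G2)| = 9, so φ is a bijection on edges as well as vertices. Hence G1 ≅ G2.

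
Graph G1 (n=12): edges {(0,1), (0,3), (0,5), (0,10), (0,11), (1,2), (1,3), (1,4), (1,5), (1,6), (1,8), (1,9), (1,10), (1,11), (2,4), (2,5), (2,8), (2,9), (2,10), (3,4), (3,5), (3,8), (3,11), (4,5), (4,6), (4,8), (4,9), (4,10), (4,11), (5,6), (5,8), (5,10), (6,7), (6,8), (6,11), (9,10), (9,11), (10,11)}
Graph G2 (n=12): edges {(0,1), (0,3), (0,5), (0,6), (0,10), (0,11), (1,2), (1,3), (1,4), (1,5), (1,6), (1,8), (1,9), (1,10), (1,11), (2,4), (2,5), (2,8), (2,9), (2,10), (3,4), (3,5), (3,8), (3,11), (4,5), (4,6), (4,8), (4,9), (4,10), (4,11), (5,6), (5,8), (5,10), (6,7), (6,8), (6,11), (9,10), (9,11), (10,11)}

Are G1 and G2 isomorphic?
No, not isomorphic

The graphs are NOT isomorphic.

Counting edges: G1 has 38 edge(s); G2 has 39 edge(s).
Edge count is an isomorphism invariant (a bijection on vertices induces a bijection on edges), so differing edge counts rule out isomorphism.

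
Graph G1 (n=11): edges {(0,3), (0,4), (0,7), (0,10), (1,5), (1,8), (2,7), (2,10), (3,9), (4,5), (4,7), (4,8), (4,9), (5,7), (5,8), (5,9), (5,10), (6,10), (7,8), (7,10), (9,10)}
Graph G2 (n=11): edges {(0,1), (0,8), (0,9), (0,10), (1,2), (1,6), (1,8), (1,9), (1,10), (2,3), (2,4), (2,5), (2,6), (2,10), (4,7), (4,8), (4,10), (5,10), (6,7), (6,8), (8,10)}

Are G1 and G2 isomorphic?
Yes, isomorphic

The graphs are isomorphic.
One valid mapping φ: V(G1) → V(G2): 0→4, 1→9, 2→5, 3→7, 4→8, 5→1, 6→3, 7→10, 8→0, 9→6, 10→2

Verify φ preserves adjacency — for each edge of G1, its image is an edge of G2:
  (0,3) → (φ(0),φ(3)) = (4,7) ∈ E(G2) ✓
  (0,4) → (φ(0),φ(4)) = (4,8) ∈ E(G2) ✓
  (0,7) → (φ(0),φ(7)) = (4,10) ∈ E(G2) ✓
  (0,10) → (φ(0),φ(10)) = (2,4) ∈ E(G2) ✓
  (1,5) → (φ(1),φ(5)) = (1,9) ∈ E(G2) ✓
  (1,8) → (φ(1),φ(8)) = (0,9) ∈ E(G2) ✓
  (2,7) → (φ(2),φ(7)) = (5,10) ∈ E(G2) ✓
  (2,10) → (φ(2),φ(10)) = (2,5) ∈ E(G2) ✓
  (3,9) → (φ(3),φ(9)) = (6,7) ∈ E(G2) ✓
  (4,5) → (φ(4),φ(5)) = (1,8) ∈ E(G2) ✓
  (4,7) → (φ(4),φ(7)) = (8,10) ∈ E(G2) ✓
  (4,8) → (φ(4),φ(8)) = (0,8) ∈ E(G2) ✓
  (4,9) → (φ(4),φ(9)) = (6,8) ∈ E(G2) ✓
  (5,7) → (φ(5),φ(7)) = (1,10) ∈ E(G2) ✓
  (5,8) → (φ(5),φ(8)) = (0,1) ∈ E(G2) ✓
  (5,9) → (φ(5),φ(9)) = (1,6) ∈ E(G2) ✓
  (5,10) → (φ(5),φ(10)) = (1,2) ∈ E(G2) ✓
  (6,10) → (φ(6),φ(10)) = (2,3) ∈ E(G2) ✓
  (7,8) → (φ(7),φ(8)) = (0,10) ∈ E(G2) ✓
  (7,10) → (φ(7),φ(10)) = (2,10) ∈ E(G2) ✓
  (9,10) → (φ(9),φ(10)) = (2,6) ∈ E(G2) ✓
All 21 edges of G1 map to edges of G2, and |E(G1)| = |E(G2)| = 21, so φ is a bijection on edges as well as vertices. Hence G1 ≅ G2.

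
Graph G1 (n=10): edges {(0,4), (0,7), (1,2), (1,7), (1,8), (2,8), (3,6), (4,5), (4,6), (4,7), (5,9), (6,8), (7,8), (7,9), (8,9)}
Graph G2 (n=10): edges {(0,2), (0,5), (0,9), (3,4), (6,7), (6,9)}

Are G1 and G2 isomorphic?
No, not isomorphic

The graphs are NOT isomorphic.

Connected components of G1: 1 component(s) with vertex sets [[0, 1, 2, 3, 4, 5, 6, 7, 8, 9]], sizes [10].
Connected components of G2: 4 component(s) with vertex sets [[1], [8], [3, 4], [0, 2, 5, 6, 7, 9]], sizes [1, 1, 2, 6].
The number of connected components (and the multiset of component sizes) is an isomorphism invariant — an isomorphism maps each component of G1 bijectively onto a component of G2. Since G1 has 1 component(s) and G2 has 4, they cannot be isomorphic.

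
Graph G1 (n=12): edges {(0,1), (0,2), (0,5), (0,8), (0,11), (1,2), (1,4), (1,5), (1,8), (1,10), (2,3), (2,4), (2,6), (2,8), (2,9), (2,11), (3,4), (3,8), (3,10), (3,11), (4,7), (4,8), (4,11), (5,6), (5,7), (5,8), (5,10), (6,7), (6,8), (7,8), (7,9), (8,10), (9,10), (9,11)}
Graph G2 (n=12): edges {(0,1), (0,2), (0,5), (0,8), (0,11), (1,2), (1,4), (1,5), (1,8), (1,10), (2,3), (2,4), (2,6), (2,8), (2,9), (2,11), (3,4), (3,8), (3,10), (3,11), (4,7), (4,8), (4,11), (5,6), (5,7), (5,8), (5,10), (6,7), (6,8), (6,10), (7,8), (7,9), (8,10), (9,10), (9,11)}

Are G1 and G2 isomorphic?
No, not isomorphic

The graphs are NOT isomorphic.

Counting edges: G1 has 34 edge(s); G2 has 35 edge(s).
Edge count is an isomorphism invariant (a bijection on vertices induces a bijection on edges), so differing edge counts rule out isomorphism.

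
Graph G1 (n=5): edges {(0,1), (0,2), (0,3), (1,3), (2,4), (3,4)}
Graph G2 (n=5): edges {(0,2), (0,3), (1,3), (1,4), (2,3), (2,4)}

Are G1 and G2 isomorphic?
Yes, isomorphic

The graphs are isomorphic.
One valid mapping φ: V(G1) → V(G2): 0→2, 1→0, 2→4, 3→3, 4→1

Verify φ preserves adjacency — for each edge of G1, its image is an edge of G2:
  (0,1) → (φ(0),φ(1)) = (0,2) ∈ E(G2) ✓
  (0,2) → (φ(0),φ(2)) = (2,4) ∈ E(G2) ✓
  (0,3) → (φ(0),φ(3)) = (2,3) ∈ E(G2) ✓
  (1,3) → (φ(1),φ(3)) = (0,3) ∈ E(G2) ✓
  (2,4) → (φ(2),φ(4)) = (1,4) ∈ E(G2) ✓
  (3,4) → (φ(3),φ(4)) = (1,3) ∈ E(G2) ✓
All 6 edges of G1 map to edges of G2, and |E(G1)| = |E(G2)| = 6, so φ is a bijection on edges as well as vertices. Hence G1 ≅ G2.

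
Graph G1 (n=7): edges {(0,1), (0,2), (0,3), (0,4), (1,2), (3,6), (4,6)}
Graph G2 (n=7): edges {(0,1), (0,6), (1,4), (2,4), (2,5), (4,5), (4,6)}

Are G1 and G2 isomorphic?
Yes, isomorphic

The graphs are isomorphic.
One valid mapping φ: V(G1) → V(G2): 0→4, 1→5, 2→2, 3→6, 4→1, 5→3, 6→0

Verify φ preserves adjacency — for each edge of G1, its image is an edge of G2:
  (0,1) → (φ(0),φ(1)) = (4,5) ∈ E(G2) ✓
  (0,2) → (φ(0),φ(2)) = (2,4) ∈ E(G2) ✓
  (0,3) → (φ(0),φ(3)) = (4,6) ∈ E(G2) ✓
  (0,4) → (φ(0),φ(4)) = (1,4) ∈ E(G2) ✓
  (1,2) → (φ(1),φ(2)) = (2,5) ∈ E(G2) ✓
  (3,6) → (φ(3),φ(6)) = (0,6) ∈ E(G2) ✓
  (4,6) → (φ(4),φ(6)) = (0,1) ∈ E(G2) ✓
All 7 edges of G1 map to edges of G2, and |E(G1)| = |E(G2)| = 7, so φ is a bijection on edges as well as vertices. Hence G1 ≅ G2.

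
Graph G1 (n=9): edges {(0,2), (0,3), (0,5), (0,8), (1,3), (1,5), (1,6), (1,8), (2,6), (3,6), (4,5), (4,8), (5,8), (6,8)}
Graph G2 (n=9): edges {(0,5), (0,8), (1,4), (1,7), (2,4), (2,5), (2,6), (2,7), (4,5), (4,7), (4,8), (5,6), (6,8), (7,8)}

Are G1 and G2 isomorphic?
Yes, isomorphic

The graphs are isomorphic.
One valid mapping φ: V(G1) → V(G2): 0→8, 1→2, 2→0, 3→6, 4→1, 5→7, 6→5, 7→3, 8→4

Verify φ preserves adjacency — for each edge of G1, its image is an edge of G2:
  (0,2) → (φ(0),φ(2)) = (0,8) ∈ E(G2) ✓
  (0,3) → (φ(0),φ(3)) = (6,8) ∈ E(G2) ✓
  (0,5) → (φ(0),φ(5)) = (7,8) ∈ E(G2) ✓
  (0,8) → (φ(0),φ(8)) = (4,8) ∈ E(G2) ✓
  (1,3) → (φ(1),φ(3)) = (2,6) ∈ E(G2) ✓
  (1,5) → (φ(1),φ(5)) = (2,7) ∈ E(G2) ✓
  (1,6) → (φ(1),φ(6)) = (2,5) ∈ E(G2) ✓
  (1,8) → (φ(1),φ(8)) = (2,4) ∈ E(G2) ✓
  (2,6) → (φ(2),φ(6)) = (0,5) ∈ E(G2) ✓
  (3,6) → (φ(3),φ(6)) = (5,6) ∈ E(G2) ✓
  (4,5) → (φ(4),φ(5)) = (1,7) ∈ E(G2) ✓
  (4,8) → (φ(4),φ(8)) = (1,4) ∈ E(G2) ✓
  (5,8) → (φ(5),φ(8)) = (4,7) ∈ E(G2) ✓
  (6,8) → (φ(6),φ(8)) = (4,5) ∈ E(G2) ✓
All 14 edges of G1 map to edges of G2, and |E(G1)| = |E(G2)| = 14, so φ is a bijection on edges as well as vertices. Hence G1 ≅ G2.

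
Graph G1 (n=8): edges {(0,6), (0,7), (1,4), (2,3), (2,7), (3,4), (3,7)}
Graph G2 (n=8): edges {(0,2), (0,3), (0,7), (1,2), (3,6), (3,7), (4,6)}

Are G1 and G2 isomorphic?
Yes, isomorphic

The graphs are isomorphic.
One valid mapping φ: V(G1) → V(G2): 0→2, 1→4, 2→7, 3→3, 4→6, 5→5, 6→1, 7→0

Verify φ preserves adjacency — for each edge of G1, its image is an edge of G2:
  (0,6) → (φ(0),φ(6)) = (1,2) ∈ E(G2) ✓
  (0,7) → (φ(0),φ(7)) = (0,2) ∈ E(G2) ✓
  (1,4) → (φ(1),φ(4)) = (4,6) ∈ E(G2) ✓
  (2,3) → (φ(2),φ(3)) = (3,7) ∈ E(G2) ✓
  (2,7) → (φ(2),φ(7)) = (0,7) ∈ E(G2) ✓
  (3,4) → (φ(3),φ(4)) = (3,6) ∈ E(G2) ✓
  (3,7) → (φ(3),φ(7)) = (0,3) ∈ E(G2) ✓
All 7 edges of G1 map to edges of G2, and |E(G1)| = |E(G2)| = 7, so φ is a bijection on edges as well as vertices. Hence G1 ≅ G2.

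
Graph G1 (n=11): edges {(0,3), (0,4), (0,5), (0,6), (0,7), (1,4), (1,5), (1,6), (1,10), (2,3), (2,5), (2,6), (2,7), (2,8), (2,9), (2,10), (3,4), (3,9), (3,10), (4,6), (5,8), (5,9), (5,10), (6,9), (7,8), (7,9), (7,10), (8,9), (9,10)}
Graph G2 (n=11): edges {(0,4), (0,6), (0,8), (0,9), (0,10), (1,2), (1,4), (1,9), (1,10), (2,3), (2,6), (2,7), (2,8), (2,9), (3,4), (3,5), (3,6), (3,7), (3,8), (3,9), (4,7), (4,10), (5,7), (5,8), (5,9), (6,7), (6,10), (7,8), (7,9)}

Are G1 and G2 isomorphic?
Yes, isomorphic

The graphs are isomorphic.
One valid mapping φ: V(G1) → V(G2): 0→0, 1→1, 2→7, 3→6, 4→10, 5→9, 6→4, 7→8, 8→5, 9→3, 10→2

Verify φ preserves adjacency — for each edge of G1, its image is an edge of G2:
  (0,3) → (φ(0),φ(3)) = (0,6) ∈ E(G2) ✓
  (0,4) → (φ(0),φ(4)) = (0,10) ∈ E(G2) ✓
  (0,5) → (φ(0),φ(5)) = (0,9) ∈ E(G2) ✓
  (0,6) → (φ(0),φ(6)) = (0,4) ∈ E(G2) ✓
  (0,7) → (φ(0),φ(7)) = (0,8) ∈ E(G2) ✓
  (1,4) → (φ(1),φ(4)) = (1,10) ∈ E(G2) ✓
  (1,5) → (φ(1),φ(5)) = (1,9) ∈ E(G2) ✓
  (1,6) → (φ(1),φ(6)) = (1,4) ∈ E(G2) ✓
  (1,10) → (φ(1),φ(10)) = (1,2) ∈ E(G2) ✓
  (2,3) → (φ(2),φ(3)) = (6,7) ∈ E(G2) ✓
  (2,5) → (φ(2),φ(5)) = (7,9) ∈ E(G2) ✓
  (2,6) → (φ(2),φ(6)) = (4,7) ∈ E(G2) ✓
  (2,7) → (φ(2),φ(7)) = (7,8) ∈ E(G2) ✓
  (2,8) → (φ(2),φ(8)) = (5,7) ∈ E(G2) ✓
  (2,9) → (φ(2),φ(9)) = (3,7) ∈ E(G2) ✓
  (2,10) → (φ(2),φ(10)) = (2,7) ∈ E(G2) ✓
  (3,4) → (φ(3),φ(4)) = (6,10) ∈ E(G2) ✓
  (3,9) → (φ(3),φ(9)) = (3,6) ∈ E(G2) ✓
  (3,10) → (φ(3),φ(10)) = (2,6) ∈ E(G2) ✓
  (4,6) → (φ(4),φ(6)) = (4,10) ∈ E(G2) ✓
  (5,8) → (φ(5),φ(8)) = (5,9) ∈ E(G2) ✓
  (5,9) → (φ(5),φ(9)) = (3,9) ∈ E(G2) ✓
  (5,10) → (φ(5),φ(10)) = (2,9) ∈ E(G2) ✓
  (6,9) → (φ(6),φ(9)) = (3,4) ∈ E(G2) ✓
  (7,8) → (φ(7),φ(8)) = (5,8) ∈ E(G2) ✓
  (7,9) → (φ(7),φ(9)) = (3,8) ∈ E(G2) ✓
  (7,10) → (φ(7),φ(10)) = (2,8) ∈ E(G2) ✓
  (8,9) → (φ(8),φ(9)) = (3,5) ∈ E(G2) ✓
  (9,10) → (φ(9),φ(10)) = (2,3) ∈ E(G2) ✓
All 29 edges of G1 map to edges of G2, and |E(G1)| = |E(G2)| = 29, so φ is a bijection on edges as well as vertices. Hence G1 ≅ G2.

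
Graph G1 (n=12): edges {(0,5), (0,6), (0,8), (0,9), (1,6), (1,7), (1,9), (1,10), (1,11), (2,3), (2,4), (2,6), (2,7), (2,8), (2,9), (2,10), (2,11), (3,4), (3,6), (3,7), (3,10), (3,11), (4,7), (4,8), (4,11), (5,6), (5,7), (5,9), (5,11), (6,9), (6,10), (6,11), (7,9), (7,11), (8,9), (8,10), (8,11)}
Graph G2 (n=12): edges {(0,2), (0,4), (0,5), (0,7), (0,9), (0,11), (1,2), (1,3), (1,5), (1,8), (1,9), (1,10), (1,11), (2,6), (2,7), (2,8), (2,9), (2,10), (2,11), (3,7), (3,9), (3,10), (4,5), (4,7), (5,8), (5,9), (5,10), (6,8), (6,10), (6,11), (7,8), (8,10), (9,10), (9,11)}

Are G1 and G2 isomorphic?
No, not isomorphic

The graphs are NOT isomorphic.

Degrees in G1: deg(0)=4, deg(1)=5, deg(2)=8, deg(3)=6, deg(4)=5, deg(5)=5, deg(6)=8, deg(7)=7, deg(8)=6, deg(9)=7, deg(10)=5, deg(11)=8.
Sorted degree sequence of G1: [8, 8, 8, 7, 7, 6, 6, 5, 5, 5, 5, 4].
Degrees in G2: deg(0)=6, deg(1)=7, deg(2)=8, deg(3)=4, deg(4)=3, deg(5)=6, deg(6)=4, deg(7)=5, deg(8)=6, deg(9)=7, deg(10)=7, deg(11)=5.
Sorted degree sequence of G2: [8, 7, 7, 7, 6, 6, 6, 5, 5, 4, 4, 3].
The (sorted) degree sequence is an isomorphism invariant, so since G1 and G2 have different degree sequences they cannot be isomorphic.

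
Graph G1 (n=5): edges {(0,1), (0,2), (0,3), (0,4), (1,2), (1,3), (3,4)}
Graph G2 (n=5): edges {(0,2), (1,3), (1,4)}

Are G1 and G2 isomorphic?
No, not isomorphic

The graphs are NOT isomorphic.

Connected components of G1: 1 component(s) with vertex sets [[0, 1, 2, 3, 4]], sizes [5].
Connected components of G2: 2 component(s) with vertex sets [[0, 2], [1, 3, 4]], sizes [2, 3].
The number of connected components (and the multiset of component sizes) is an isomorphism invariant — an isomorphism maps each component of G1 bijectively onto a component of G2. Since G1 has 1 component(s) and G2 has 2, they cannot be isomorphic.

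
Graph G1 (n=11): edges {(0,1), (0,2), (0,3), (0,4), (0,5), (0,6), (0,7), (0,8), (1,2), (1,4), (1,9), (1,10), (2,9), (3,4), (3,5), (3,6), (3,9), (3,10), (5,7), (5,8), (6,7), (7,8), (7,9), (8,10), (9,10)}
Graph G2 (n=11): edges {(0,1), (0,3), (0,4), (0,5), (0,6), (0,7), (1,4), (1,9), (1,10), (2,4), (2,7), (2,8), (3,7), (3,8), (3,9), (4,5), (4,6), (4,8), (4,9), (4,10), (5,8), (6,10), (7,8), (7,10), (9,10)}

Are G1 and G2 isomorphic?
Yes, isomorphic

The graphs are isomorphic.
One valid mapping φ: V(G1) → V(G2): 0→4, 1→8, 2→2, 3→0, 4→5, 5→1, 6→6, 7→10, 8→9, 9→7, 10→3

Verify φ preserves adjacency — for each edge of G1, its image is an edge of G2:
  (0,1) → (φ(0),φ(1)) = (4,8) ∈ E(G2) ✓
  (0,2) → (φ(0),φ(2)) = (2,4) ∈ E(G2) ✓
  (0,3) → (φ(0),φ(3)) = (0,4) ∈ E(G2) ✓
  (0,4) → (φ(0),φ(4)) = (4,5) ∈ E(G2) ✓
  (0,5) → (φ(0),φ(5)) = (1,4) ∈ E(G2) ✓
  (0,6) → (φ(0),φ(6)) = (4,6) ∈ E(G2) ✓
  (0,7) → (φ(0),φ(7)) = (4,10) ∈ E(G2) ✓
  (0,8) → (φ(0),φ(8)) = (4,9) ∈ E(G2) ✓
  (1,2) → (φ(1),φ(2)) = (2,8) ∈ E(G2) ✓
  (1,4) → (φ(1),φ(4)) = (5,8) ∈ E(G2) ✓
  (1,9) → (φ(1),φ(9)) = (7,8) ∈ E(G2) ✓
  (1,10) → (φ(1),φ(10)) = (3,8) ∈ E(G2) ✓
  (2,9) → (φ(2),φ(9)) = (2,7) ∈ E(G2) ✓
  (3,4) → (φ(3),φ(4)) = (0,5) ∈ E(G2) ✓
  (3,5) → (φ(3),φ(5)) = (0,1) ∈ E(G2) ✓
  (3,6) → (φ(3),φ(6)) = (0,6) ∈ E(G2) ✓
  (3,9) → (φ(3),φ(9)) = (0,7) ∈ E(G2) ✓
  (3,10) → (φ(3),φ(10)) = (0,3) ∈ E(G2) ✓
  (5,7) → (φ(5),φ(7)) = (1,10) ∈ E(G2) ✓
  (5,8) → (φ(5),φ(8)) = (1,9) ∈ E(G2) ✓
  (6,7) → (φ(6),φ(7)) = (6,10) ∈ E(G2) ✓
  (7,8) → (φ(7),φ(8)) = (9,10) ∈ E(G2) ✓
  (7,9) → (φ(7),φ(9)) = (7,10) ∈ E(G2) ✓
  (8,10) → (φ(8),φ(10)) = (3,9) ∈ E(G2) ✓
  (9,10) → (φ(9),φ(10)) = (3,7) ∈ E(G2) ✓
All 25 edges of G1 map to edges of G2, and |E(G1)| = |E(G2)| = 25, so φ is a bijection on edges as well as vertices. Hence G1 ≅ G2.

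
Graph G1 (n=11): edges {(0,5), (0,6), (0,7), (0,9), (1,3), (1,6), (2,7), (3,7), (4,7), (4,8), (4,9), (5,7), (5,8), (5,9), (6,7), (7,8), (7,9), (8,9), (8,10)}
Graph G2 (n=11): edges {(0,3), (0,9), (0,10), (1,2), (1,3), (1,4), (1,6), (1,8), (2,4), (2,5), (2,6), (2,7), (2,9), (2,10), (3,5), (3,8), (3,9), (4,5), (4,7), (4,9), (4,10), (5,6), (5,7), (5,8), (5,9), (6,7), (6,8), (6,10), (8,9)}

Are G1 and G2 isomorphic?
No, not isomorphic

The graphs are NOT isomorphic.

Counting triangles (3-cliques): G1 has 11, G2 has 22.
Triangle count is an isomorphism invariant, so differing triangle counts rule out isomorphism.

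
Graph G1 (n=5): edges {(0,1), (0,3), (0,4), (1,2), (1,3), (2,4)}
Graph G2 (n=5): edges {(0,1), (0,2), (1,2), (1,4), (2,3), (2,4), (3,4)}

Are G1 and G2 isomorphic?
No, not isomorphic

The graphs are NOT isomorphic.

Degrees in G1: deg(0)=3, deg(1)=3, deg(2)=2, deg(3)=2, deg(4)=2.
Sorted degree sequence of G1: [3, 3, 2, 2, 2].
Degrees in G2: deg(0)=2, deg(1)=3, deg(2)=4, deg(3)=2, deg(4)=3.
Sorted degree sequence of G2: [4, 3, 3, 2, 2].
The (sorted) degree sequence is an isomorphism invariant, so since G1 and G2 have different degree sequences they cannot be isomorphic.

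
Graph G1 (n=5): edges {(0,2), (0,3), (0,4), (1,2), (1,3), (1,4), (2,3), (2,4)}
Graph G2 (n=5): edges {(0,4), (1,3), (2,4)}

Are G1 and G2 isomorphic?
No, not isomorphic

The graphs are NOT isomorphic.

Connected components of G1: 1 component(s) with vertex sets [[0, 1, 2, 3, 4]], sizes [5].
Connected components of G2: 2 component(s) with vertex sets [[1, 3], [0, 2, 4]], sizes [2, 3].
The number of connected components (and the multiset of component sizes) is an isomorphism invariant — an isomorphism maps each component of G1 bijectively onto a component of G2. Since G1 has 1 component(s) and G2 has 2, they cannot be isomorphic.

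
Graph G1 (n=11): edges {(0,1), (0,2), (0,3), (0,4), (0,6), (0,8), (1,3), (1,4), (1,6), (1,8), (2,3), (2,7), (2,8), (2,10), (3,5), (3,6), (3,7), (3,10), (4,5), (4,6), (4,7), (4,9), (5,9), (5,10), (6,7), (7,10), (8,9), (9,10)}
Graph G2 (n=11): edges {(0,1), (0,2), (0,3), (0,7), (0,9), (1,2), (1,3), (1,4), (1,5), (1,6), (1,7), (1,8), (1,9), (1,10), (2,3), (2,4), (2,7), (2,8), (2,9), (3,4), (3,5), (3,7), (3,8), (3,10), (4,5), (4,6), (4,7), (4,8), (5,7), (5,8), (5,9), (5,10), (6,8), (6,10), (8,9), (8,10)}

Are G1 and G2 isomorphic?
No, not isomorphic

The graphs are NOT isomorphic.

Counting triangles (3-cliques): G1 has 19, G2 has 49.
Triangle count is an isomorphism invariant, so differing triangle counts rule out isomorphism.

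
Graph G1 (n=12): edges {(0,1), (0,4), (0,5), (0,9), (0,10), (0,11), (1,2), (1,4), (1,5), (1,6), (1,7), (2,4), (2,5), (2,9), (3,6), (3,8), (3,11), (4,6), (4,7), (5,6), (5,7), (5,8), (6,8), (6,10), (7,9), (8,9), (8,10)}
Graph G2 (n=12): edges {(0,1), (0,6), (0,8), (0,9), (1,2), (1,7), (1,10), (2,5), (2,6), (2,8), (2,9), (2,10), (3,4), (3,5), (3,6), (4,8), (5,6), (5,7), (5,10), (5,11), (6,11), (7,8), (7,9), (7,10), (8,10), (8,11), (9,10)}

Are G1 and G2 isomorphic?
Yes, isomorphic

The graphs are isomorphic.
One valid mapping φ: V(G1) → V(G2): 0→8, 1→10, 2→1, 3→3, 4→7, 5→2, 6→5, 7→9, 8→6, 9→0, 10→11, 11→4

Verify φ preserves adjacency — for each edge of G1, its image is an edge of G2:
  (0,1) → (φ(0),φ(1)) = (8,10) ∈ E(G2) ✓
  (0,4) → (φ(0),φ(4)) = (7,8) ∈ E(G2) ✓
  (0,5) → (φ(0),φ(5)) = (2,8) ∈ E(G2) ✓
  (0,9) → (φ(0),φ(9)) = (0,8) ∈ E(G2) ✓
  (0,10) → (φ(0),φ(10)) = (8,11) ∈ E(G2) ✓
  (0,11) → (φ(0),φ(11)) = (4,8) ∈ E(G2) ✓
  (1,2) → (φ(1),φ(2)) = (1,10) ∈ E(G2) ✓
  (1,4) → (φ(1),φ(4)) = (7,10) ∈ E(G2) ✓
  (1,5) → (φ(1),φ(5)) = (2,10) ∈ E(G2) ✓
  (1,6) → (φ(1),φ(6)) = (5,10) ∈ E(G2) ✓
  (1,7) → (φ(1),φ(7)) = (9,10) ∈ E(G2) ✓
  (2,4) → (φ(2),φ(4)) = (1,7) ∈ E(G2) ✓
  (2,5) → (φ(2),φ(5)) = (1,2) ∈ E(G2) ✓
  (2,9) → (φ(2),φ(9)) = (0,1) ∈ E(G2) ✓
  (3,6) → (φ(3),φ(6)) = (3,5) ∈ E(G2) ✓
  (3,8) → (φ(3),φ(8)) = (3,6) ∈ E(G2) ✓
  (3,11) → (φ(3),φ(11)) = (3,4) ∈ E(G2) ✓
  (4,6) → (φ(4),φ(6)) = (5,7) ∈ E(G2) ✓
  (4,7) → (φ(4),φ(7)) = (7,9) ∈ E(G2) ✓
  (5,6) → (φ(5),φ(6)) = (2,5) ∈ E(G2) ✓
  (5,7) → (φ(5),φ(7)) = (2,9) ∈ E(G2) ✓
  (5,8) → (φ(5),φ(8)) = (2,6) ∈ E(G2) ✓
  (6,8) → (φ(6),φ(8)) = (5,6) ∈ E(G2) ✓
  (6,10) → (φ(6),φ(10)) = (5,11) ∈ E(G2) ✓
  (7,9) → (φ(7),φ(9)) = (0,9) ∈ E(G2) ✓
  (8,9) → (φ(8),φ(9)) = (0,6) ∈ E(G2) ✓
  (8,10) → (φ(8),φ(10)) = (6,11) ∈ E(G2) ✓
All 27 edges of G1 map to edges of G2, and |E(G1)| = |E(G2)| = 27, so φ is a bijection on edges as well as vertices. Hence G1 ≅ G2.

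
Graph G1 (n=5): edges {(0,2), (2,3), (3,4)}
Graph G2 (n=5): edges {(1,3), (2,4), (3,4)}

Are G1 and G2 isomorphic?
Yes, isomorphic

The graphs are isomorphic.
One valid mapping φ: V(G1) → V(G2): 0→1, 1→0, 2→3, 3→4, 4→2

Verify φ preserves adjacency — for each edge of G1, its image is an edge of G2:
  (0,2) → (φ(0),φ(2)) = (1,3) ∈ E(G2) ✓
  (2,3) → (φ(2),φ(3)) = (3,4) ∈ E(G2) ✓
  (3,4) → (φ(3),φ(4)) = (2,4) ∈ E(G2) ✓
All 3 edges of G1 map to edges of G2, and |E(G1)| = |E(G2)| = 3, so φ is a bijection on edges as well as vertices. Hence G1 ≅ G2.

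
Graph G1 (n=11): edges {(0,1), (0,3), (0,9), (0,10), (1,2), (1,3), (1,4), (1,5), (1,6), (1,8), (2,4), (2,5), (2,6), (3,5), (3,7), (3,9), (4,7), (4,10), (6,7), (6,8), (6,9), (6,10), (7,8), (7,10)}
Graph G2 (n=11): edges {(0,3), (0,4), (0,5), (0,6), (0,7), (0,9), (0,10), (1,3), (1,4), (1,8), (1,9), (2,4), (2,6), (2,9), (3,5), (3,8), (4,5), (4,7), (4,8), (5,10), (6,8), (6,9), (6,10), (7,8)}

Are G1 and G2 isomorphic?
Yes, isomorphic

The graphs are isomorphic.
One valid mapping φ: V(G1) → V(G2): 0→9, 1→0, 2→5, 3→6, 4→3, 5→10, 6→4, 7→8, 8→7, 9→2, 10→1

Verify φ preserves adjacency — for each edge of G1, its image is an edge of G2:
  (0,1) → (φ(0),φ(1)) = (0,9) ∈ E(G2) ✓
  (0,3) → (φ(0),φ(3)) = (6,9) ∈ E(G2) ✓
  (0,9) → (φ(0),φ(9)) = (2,9) ∈ E(G2) ✓
  (0,10) → (φ(0),φ(10)) = (1,9) ∈ E(G2) ✓
  (1,2) → (φ(1),φ(2)) = (0,5) ∈ E(G2) ✓
  (1,3) → (φ(1),φ(3)) = (0,6) ∈ E(G2) ✓
  (1,4) → (φ(1),φ(4)) = (0,3) ∈ E(G2) ✓
  (1,5) → (φ(1),φ(5)) = (0,10) ∈ E(G2) ✓
  (1,6) → (φ(1),φ(6)) = (0,4) ∈ E(G2) ✓
  (1,8) → (φ(1),φ(8)) = (0,7) ∈ E(G2) ✓
  (2,4) → (φ(2),φ(4)) = (3,5) ∈ E(G2) ✓
  (2,5) → (φ(2),φ(5)) = (5,10) ∈ E(G2) ✓
  (2,6) → (φ(2),φ(6)) = (4,5) ∈ E(G2) ✓
  (3,5) → (φ(3),φ(5)) = (6,10) ∈ E(G2) ✓
  (3,7) → (φ(3),φ(7)) = (6,8) ∈ E(G2) ✓
  (3,9) → (φ(3),φ(9)) = (2,6) ∈ E(G2) ✓
  (4,7) → (φ(4),φ(7)) = (3,8) ∈ E(G2) ✓
  (4,10) → (φ(4),φ(10)) = (1,3) ∈ E(G2) ✓
  (6,7) → (φ(6),φ(7)) = (4,8) ∈ E(G2) ✓
  (6,8) → (φ(6),φ(8)) = (4,7) ∈ E(G2) ✓
  (6,9) → (φ(6),φ(9)) = (2,4) ∈ E(G2) ✓
  (6,10) → (φ(6),φ(10)) = (1,4) ∈ E(G2) ✓
  (7,8) → (φ(7),φ(8)) = (7,8) ∈ E(G2) ✓
  (7,10) → (φ(7),φ(10)) = (1,8) ∈ E(G2) ✓
All 24 edges of G1 map to edges of G2, and |E(G1)| = |E(G2)| = 24, so φ is a bijection on edges as well as vertices. Hence G1 ≅ G2.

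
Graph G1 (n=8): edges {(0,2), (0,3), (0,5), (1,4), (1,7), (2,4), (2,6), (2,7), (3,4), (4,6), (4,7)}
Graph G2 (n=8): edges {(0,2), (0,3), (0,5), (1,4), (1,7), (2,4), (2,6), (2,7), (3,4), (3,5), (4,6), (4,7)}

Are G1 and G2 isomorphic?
No, not isomorphic

The graphs are NOT isomorphic.

Counting edges: G1 has 11 edge(s); G2 has 12 edge(s).
Edge count is an isomorphism invariant (a bijection on vertices induces a bijection on edges), so differing edge counts rule out isomorphism.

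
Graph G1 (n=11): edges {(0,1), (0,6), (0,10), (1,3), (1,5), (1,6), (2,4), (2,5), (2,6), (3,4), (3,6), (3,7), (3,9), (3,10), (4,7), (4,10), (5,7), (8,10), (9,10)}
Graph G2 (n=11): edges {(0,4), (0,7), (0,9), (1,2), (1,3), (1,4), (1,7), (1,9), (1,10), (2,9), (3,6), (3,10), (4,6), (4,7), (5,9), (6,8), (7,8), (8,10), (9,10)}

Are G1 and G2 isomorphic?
Yes, isomorphic

The graphs are isomorphic.
One valid mapping φ: V(G1) → V(G2): 0→0, 1→4, 2→8, 3→1, 4→10, 5→6, 6→7, 7→3, 8→5, 9→2, 10→9

Verify φ preserves adjacency — for each edge of G1, its image is an edge of G2:
  (0,1) → (φ(0),φ(1)) = (0,4) ∈ E(G2) ✓
  (0,6) → (φ(0),φ(6)) = (0,7) ∈ E(G2) ✓
  (0,10) → (φ(0),φ(10)) = (0,9) ∈ E(G2) ✓
  (1,3) → (φ(1),φ(3)) = (1,4) ∈ E(G2) ✓
  (1,5) → (φ(1),φ(5)) = (4,6) ∈ E(G2) ✓
  (1,6) → (φ(1),φ(6)) = (4,7) ∈ E(G2) ✓
  (2,4) → (φ(2),φ(4)) = (8,10) ∈ E(G2) ✓
  (2,5) → (φ(2),φ(5)) = (6,8) ∈ E(G2) ✓
  (2,6) → (φ(2),φ(6)) = (7,8) ∈ E(G2) ✓
  (3,4) → (φ(3),φ(4)) = (1,10) ∈ E(G2) ✓
  (3,6) → (φ(3),φ(6)) = (1,7) ∈ E(G2) ✓
  (3,7) → (φ(3),φ(7)) = (1,3) ∈ E(G2) ✓
  (3,9) → (φ(3),φ(9)) = (1,2) ∈ E(G2) ✓
  (3,10) → (φ(3),φ(10)) = (1,9) ∈ E(G2) ✓
  (4,7) → (φ(4),φ(7)) = (3,10) ∈ E(G2) ✓
  (4,10) → (φ(4),φ(10)) = (9,10) ∈ E(G2) ✓
  (5,7) → (φ(5),φ(7)) = (3,6) ∈ E(G2) ✓
  (8,10) → (φ(8),φ(10)) = (5,9) ∈ E(G2) ✓
  (9,10) → (φ(9),φ(10)) = (2,9) ∈ E(G2) ✓
All 19 edges of G1 map to edges of G2, and |E(G1)| = |E(G2)| = 19, so φ is a bijection on edges as well as vertices. Hence G1 ≅ G2.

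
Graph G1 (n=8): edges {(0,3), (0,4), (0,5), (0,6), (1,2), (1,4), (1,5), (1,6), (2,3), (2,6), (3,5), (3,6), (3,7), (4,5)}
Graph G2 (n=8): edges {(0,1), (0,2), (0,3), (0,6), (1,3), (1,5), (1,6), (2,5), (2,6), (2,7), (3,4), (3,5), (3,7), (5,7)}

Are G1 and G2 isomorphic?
Yes, isomorphic

The graphs are isomorphic.
One valid mapping φ: V(G1) → V(G2): 0→1, 1→2, 2→7, 3→3, 4→6, 5→0, 6→5, 7→4

Verify φ preserves adjacency — for each edge of G1, its image is an edge of G2:
  (0,3) → (φ(0),φ(3)) = (1,3) ∈ E(G2) ✓
  (0,4) → (φ(0),φ(4)) = (1,6) ∈ E(G2) ✓
  (0,5) → (φ(0),φ(5)) = (0,1) ∈ E(G2) ✓
  (0,6) → (φ(0),φ(6)) = (1,5) ∈ E(G2) ✓
  (1,2) → (φ(1),φ(2)) = (2,7) ∈ E(G2) ✓
  (1,4) → (φ(1),φ(4)) = (2,6) ∈ E(G2) ✓
  (1,5) → (φ(1),φ(5)) = (0,2) ∈ E(G2) ✓
  (1,6) → (φ(1),φ(6)) = (2,5) ∈ E(G2) ✓
  (2,3) → (φ(2),φ(3)) = (3,7) ∈ E(G2) ✓
  (2,6) → (φ(2),φ(6)) = (5,7) ∈ E(G2) ✓
  (3,5) → (φ(3),φ(5)) = (0,3) ∈ E(G2) ✓
  (3,6) → (φ(3),φ(6)) = (3,5) ∈ E(G2) ✓
  (3,7) → (φ(3),φ(7)) = (3,4) ∈ E(G2) ✓
  (4,5) → (φ(4),φ(5)) = (0,6) ∈ E(G2) ✓
All 14 edges of G1 map to edges of G2, and |E(G1)| = |E(G2)| = 14, so φ is a bijection on edges as well as vertices. Hence G1 ≅ G2.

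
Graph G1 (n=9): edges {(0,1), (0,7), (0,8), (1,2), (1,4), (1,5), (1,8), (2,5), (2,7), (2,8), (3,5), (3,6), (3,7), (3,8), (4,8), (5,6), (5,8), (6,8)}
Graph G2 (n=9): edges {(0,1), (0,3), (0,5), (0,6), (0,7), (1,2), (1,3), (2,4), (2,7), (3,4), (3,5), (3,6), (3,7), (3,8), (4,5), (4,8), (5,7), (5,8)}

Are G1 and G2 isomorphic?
Yes, isomorphic

The graphs are isomorphic.
One valid mapping φ: V(G1) → V(G2): 0→1, 1→0, 2→7, 3→4, 4→6, 5→5, 6→8, 7→2, 8→3

Verify φ preserves adjacency — for each edge of G1, its image is an edge of G2:
  (0,1) → (φ(0),φ(1)) = (0,1) ∈ E(G2) ✓
  (0,7) → (φ(0),φ(7)) = (1,2) ∈ E(G2) ✓
  (0,8) → (φ(0),φ(8)) = (1,3) ∈ E(G2) ✓
  (1,2) → (φ(1),φ(2)) = (0,7) ∈ E(G2) ✓
  (1,4) → (φ(1),φ(4)) = (0,6) ∈ E(G2) ✓
  (1,5) → (φ(1),φ(5)) = (0,5) ∈ E(G2) ✓
  (1,8) → (φ(1),φ(8)) = (0,3) ∈ E(G2) ✓
  (2,5) → (φ(2),φ(5)) = (5,7) ∈ E(G2) ✓
  (2,7) → (φ(2),φ(7)) = (2,7) ∈ E(G2) ✓
  (2,8) → (φ(2),φ(8)) = (3,7) ∈ E(G2) ✓
  (3,5) → (φ(3),φ(5)) = (4,5) ∈ E(G2) ✓
  (3,6) → (φ(3),φ(6)) = (4,8) ∈ E(G2) ✓
  (3,7) → (φ(3),φ(7)) = (2,4) ∈ E(G2) ✓
  (3,8) → (φ(3),φ(8)) = (3,4) ∈ E(G2) ✓
  (4,8) → (φ(4),φ(8)) = (3,6) ∈ E(G2) ✓
  (5,6) → (φ(5),φ(6)) = (5,8) ∈ E(G2) ✓
  (5,8) → (φ(5),φ(8)) = (3,5) ∈ E(G2) ✓
  (6,8) → (φ(6),φ(8)) = (3,8) ∈ E(G2) ✓
All 18 edges of G1 map to edges of G2, and |E(G1)| = |E(G2)| = 18, so φ is a bijection on edges as well as vertices. Hence G1 ≅ G2.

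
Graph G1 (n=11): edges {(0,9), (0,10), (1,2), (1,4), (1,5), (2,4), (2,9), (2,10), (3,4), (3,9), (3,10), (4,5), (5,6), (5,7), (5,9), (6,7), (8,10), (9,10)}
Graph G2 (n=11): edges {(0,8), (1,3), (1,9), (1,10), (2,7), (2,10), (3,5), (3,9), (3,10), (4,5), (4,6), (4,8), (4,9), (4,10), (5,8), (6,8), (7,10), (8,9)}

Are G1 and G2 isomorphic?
Yes, isomorphic

The graphs are isomorphic.
One valid mapping φ: V(G1) → V(G2): 0→6, 1→1, 2→9, 3→5, 4→3, 5→10, 6→7, 7→2, 8→0, 9→4, 10→8

Verify φ preserves adjacency — for each edge of G1, its image is an edge of G2:
  (0,9) → (φ(0),φ(9)) = (4,6) ∈ E(G2) ✓
  (0,10) → (φ(0),φ(10)) = (6,8) ∈ E(G2) ✓
  (1,2) → (φ(1),φ(2)) = (1,9) ∈ E(G2) ✓
  (1,4) → (φ(1),φ(4)) = (1,3) ∈ E(G2) ✓
  (1,5) → (φ(1),φ(5)) = (1,10) ∈ E(G2) ✓
  (2,4) → (φ(2),φ(4)) = (3,9) ∈ E(G2) ✓
  (2,9) → (φ(2),φ(9)) = (4,9) ∈ E(G2) ✓
  (2,10) → (φ(2),φ(10)) = (8,9) ∈ E(G2) ✓
  (3,4) → (φ(3),φ(4)) = (3,5) ∈ E(G2) ✓
  (3,9) → (φ(3),φ(9)) = (4,5) ∈ E(G2) ✓
  (3,10) → (φ(3),φ(10)) = (5,8) ∈ E(G2) ✓
  (4,5) → (φ(4),φ(5)) = (3,10) ∈ E(G2) ✓
  (5,6) → (φ(5),φ(6)) = (7,10) ∈ E(G2) ✓
  (5,7) → (φ(5),φ(7)) = (2,10) ∈ E(G2) ✓
  (5,9) → (φ(5),φ(9)) = (4,10) ∈ E(G2) ✓
  (6,7) → (φ(6),φ(7)) = (2,7) ∈ E(G2) ✓
  (8,10) → (φ(8),φ(10)) = (0,8) ∈ E(G2) ✓
  (9,10) → (φ(9),φ(10)) = (4,8) ∈ E(G2) ✓
All 18 edges of G1 map to edges of G2, and |E(G1)| = |E(G2)| = 18, so φ is a bijection on edges as well as vertices. Hence G1 ≅ G2.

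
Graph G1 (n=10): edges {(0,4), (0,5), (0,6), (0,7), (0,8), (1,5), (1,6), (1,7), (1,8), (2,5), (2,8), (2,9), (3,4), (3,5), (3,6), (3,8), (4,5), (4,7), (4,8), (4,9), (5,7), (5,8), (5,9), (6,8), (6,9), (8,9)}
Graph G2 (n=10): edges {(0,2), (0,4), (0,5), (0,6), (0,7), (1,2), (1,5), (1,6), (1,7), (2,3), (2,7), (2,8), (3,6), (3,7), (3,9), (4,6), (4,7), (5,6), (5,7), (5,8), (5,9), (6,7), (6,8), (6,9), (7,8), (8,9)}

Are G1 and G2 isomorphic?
Yes, isomorphic

The graphs are isomorphic.
One valid mapping φ: V(G1) → V(G2): 0→8, 1→3, 2→4, 3→1, 4→5, 5→6, 6→2, 7→9, 8→7, 9→0

Verify φ preserves adjacency — for each edge of G1, its image is an edge of G2:
  (0,4) → (φ(0),φ(4)) = (5,8) ∈ E(G2) ✓
  (0,5) → (φ(0),φ(5)) = (6,8) ∈ E(G2) ✓
  (0,6) → (φ(0),φ(6)) = (2,8) ∈ E(G2) ✓
  (0,7) → (φ(0),φ(7)) = (8,9) ∈ E(G2) ✓
  (0,8) → (φ(0),φ(8)) = (7,8) ∈ E(G2) ✓
  (1,5) → (φ(1),φ(5)) = (3,6) ∈ E(G2) ✓
  (1,6) → (φ(1),φ(6)) = (2,3) ∈ E(G2) ✓
  (1,7) → (φ(1),φ(7)) = (3,9) ∈ E(G2) ✓
  (1,8) → (φ(1),φ(8)) = (3,7) ∈ E(G2) ✓
  (2,5) → (φ(2),φ(5)) = (4,6) ∈ E(G2) ✓
  (2,8) → (φ(2),φ(8)) = (4,7) ∈ E(G2) ✓
  (2,9) → (φ(2),φ(9)) = (0,4) ∈ E(G2) ✓
  (3,4) → (φ(3),φ(4)) = (1,5) ∈ E(G2) ✓
  (3,5) → (φ(3),φ(5)) = (1,6) ∈ E(G2) ✓
  (3,6) → (φ(3),φ(6)) = (1,2) ∈ E(G2) ✓
  (3,8) → (φ(3),φ(8)) = (1,7) ∈ E(G2) ✓
  (4,5) → (φ(4),φ(5)) = (5,6) ∈ E(G2) ✓
  (4,7) → (φ(4),φ(7)) = (5,9) ∈ E(G2) ✓
  (4,8) → (φ(4),φ(8)) = (5,7) ∈ E(G2) ✓
  (4,9) → (φ(4),φ(9)) = (0,5) ∈ E(G2) ✓
  (5,7) → (φ(5),φ(7)) = (6,9) ∈ E(G2) ✓
  (5,8) → (φ(5),φ(8)) = (6,7) ∈ E(G2) ✓
  (5,9) → (φ(5),φ(9)) = (0,6) ∈ E(G2) ✓
  (6,8) → (φ(6),φ(8)) = (2,7) ∈ E(G2) ✓
  (6,9) → (φ(6),φ(9)) = (0,2) ∈ E(G2) ✓
  (8,9) → (φ(8),φ(9)) = (0,7) ∈ E(G2) ✓
All 26 edges of G1 map to edges of G2, and |E(G1)| = |E(G2)| = 26, so φ is a bijection on edges as well as vertices. Hence G1 ≅ G2.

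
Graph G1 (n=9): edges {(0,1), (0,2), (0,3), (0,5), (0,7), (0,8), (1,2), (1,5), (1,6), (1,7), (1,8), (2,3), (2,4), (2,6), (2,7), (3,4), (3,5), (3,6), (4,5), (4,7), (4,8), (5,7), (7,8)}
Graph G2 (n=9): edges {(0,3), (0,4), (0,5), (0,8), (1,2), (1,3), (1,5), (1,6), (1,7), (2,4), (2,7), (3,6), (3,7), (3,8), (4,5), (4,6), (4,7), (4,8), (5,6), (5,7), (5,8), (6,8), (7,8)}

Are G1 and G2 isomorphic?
Yes, isomorphic

The graphs are isomorphic.
One valid mapping φ: V(G1) → V(G2): 0→5, 1→4, 2→7, 3→1, 4→3, 5→6, 6→2, 7→8, 8→0

Verify φ preserves adjacency — for each edge of G1, its image is an edge of G2:
  (0,1) → (φ(0),φ(1)) = (4,5) ∈ E(G2) ✓
  (0,2) → (φ(0),φ(2)) = (5,7) ∈ E(G2) ✓
  (0,3) → (φ(0),φ(3)) = (1,5) ∈ E(G2) ✓
  (0,5) → (φ(0),φ(5)) = (5,6) ∈ E(G2) ✓
  (0,7) → (φ(0),φ(7)) = (5,8) ∈ E(G2) ✓
  (0,8) → (φ(0),φ(8)) = (0,5) ∈ E(G2) ✓
  (1,2) → (φ(1),φ(2)) = (4,7) ∈ E(G2) ✓
  (1,5) → (φ(1),φ(5)) = (4,6) ∈ E(G2) ✓
  (1,6) → (φ(1),φ(6)) = (2,4) ∈ E(G2) ✓
  (1,7) → (φ(1),φ(7)) = (4,8) ∈ E(G2) ✓
  (1,8) → (φ(1),φ(8)) = (0,4) ∈ E(G2) ✓
  (2,3) → (φ(2),φ(3)) = (1,7) ∈ E(G2) ✓
  (2,4) → (φ(2),φ(4)) = (3,7) ∈ E(G2) ✓
  (2,6) → (φ(2),φ(6)) = (2,7) ∈ E(G2) ✓
  (2,7) → (φ(2),φ(7)) = (7,8) ∈ E(G2) ✓
  (3,4) → (φ(3),φ(4)) = (1,3) ∈ E(G2) ✓
  (3,5) → (φ(3),φ(5)) = (1,6) ∈ E(G2) ✓
  (3,6) → (φ(3),φ(6)) = (1,2) ∈ E(G2) ✓
  (4,5) → (φ(4),φ(5)) = (3,6) ∈ E(G2) ✓
  (4,7) → (φ(4),φ(7)) = (3,8) ∈ E(G2) ✓
  (4,8) → (φ(4),φ(8)) = (0,3) ∈ E(G2) ✓
  (5,7) → (φ(5),φ(7)) = (6,8) ∈ E(G2) ✓
  (7,8) → (φ(7),φ(8)) = (0,8) ∈ E(G2) ✓
All 23 edges of G1 map to edges of G2, and |E(G1)| = |E(G2)| = 23, so φ is a bijection on edges as well as vertices. Hence G1 ≅ G2.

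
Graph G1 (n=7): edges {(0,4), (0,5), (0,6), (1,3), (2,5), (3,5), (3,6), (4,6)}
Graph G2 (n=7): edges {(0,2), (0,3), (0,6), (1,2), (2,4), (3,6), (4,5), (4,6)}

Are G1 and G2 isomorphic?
Yes, isomorphic

The graphs are isomorphic.
One valid mapping φ: V(G1) → V(G2): 0→6, 1→1, 2→5, 3→2, 4→3, 5→4, 6→0

Verify φ preserves adjacency — for each edge of G1, its image is an edge of G2:
  (0,4) → (φ(0),φ(4)) = (3,6) ∈ E(G2) ✓
  (0,5) → (φ(0),φ(5)) = (4,6) ∈ E(G2) ✓
  (0,6) → (φ(0),φ(6)) = (0,6) ∈ E(G2) ✓
  (1,3) → (φ(1),φ(3)) = (1,2) ∈ E(G2) ✓
  (2,5) → (φ(2),φ(5)) = (4,5) ∈ E(G2) ✓
  (3,5) → (φ(3),φ(5)) = (2,4) ∈ E(G2) ✓
  (3,6) → (φ(3),φ(6)) = (0,2) ∈ E(G2) ✓
  (4,6) → (φ(4),φ(6)) = (0,3) ∈ E(G2) ✓
All 8 edges of G1 map to edges of G2, and |E(G1)| = |E(G2)| = 8, so φ is a bijection on edges as well as vertices. Hence G1 ≅ G2.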